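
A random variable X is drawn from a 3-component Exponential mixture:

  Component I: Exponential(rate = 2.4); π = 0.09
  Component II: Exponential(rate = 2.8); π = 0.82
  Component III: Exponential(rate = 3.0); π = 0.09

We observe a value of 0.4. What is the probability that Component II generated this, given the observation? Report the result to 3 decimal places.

The responsibility of component k is π_k f_k(x) divided by Σ_j π_j f_j(x).
Component likelihoods at x = 0.4:
  f_I = 2.4·e^(−2.4·0.4) = 2.4·e^(−0.9600) = 0.918943
  f_II = 2.8·e^(−2.8·0.4) = 2.8·e^(−1.1200) = 0.913583
  f_III = 3.0·e^(−3.0·0.4) = 3.0·e^(−1.2000) = 0.903583
Weight by the priors:
  π_I·f_I = 0.09 × 0.918943 = 0.0827049
  π_II·f_II = 0.82 × 0.913583 = 0.749138
  π_III·f_III = 0.09 × 0.903583 = 0.0813224
Normaliser: 0.0827049 + 0.749138 + 0.0813224 = 0.913166
P(Component II | 0.4) ≈ 0.820

0.820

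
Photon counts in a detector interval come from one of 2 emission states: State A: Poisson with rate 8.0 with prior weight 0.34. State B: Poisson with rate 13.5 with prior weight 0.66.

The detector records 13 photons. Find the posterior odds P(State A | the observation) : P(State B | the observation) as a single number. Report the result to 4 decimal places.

The posterior odds equal the prior odds times the likelihood ratio: (π_i/π_j)·(f_i(x)/f_j(x)).
Component likelihoods at x = 13 photons:
  p_A = e^(−8.0)·8.0^13/13! = 0.0296165
  p_B = e^(−13.5)·13.5^13/13! = 0.108914
Odds = (0.34/0.66) × (0.0296165/0.108914) = 0.515152 × 0.271926 ≈ 0.1401

0.1401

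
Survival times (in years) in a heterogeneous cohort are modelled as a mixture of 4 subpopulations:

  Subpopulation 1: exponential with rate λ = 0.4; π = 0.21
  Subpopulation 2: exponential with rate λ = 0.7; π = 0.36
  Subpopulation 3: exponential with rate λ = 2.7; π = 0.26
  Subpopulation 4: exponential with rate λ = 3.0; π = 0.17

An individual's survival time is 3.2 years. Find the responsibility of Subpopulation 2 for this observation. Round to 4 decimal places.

0.5329

Apply Bayes' rule: the posterior for each component is proportional to its prior times its likelihood at x.
Evaluate each component's likelihood at the observed value:
  p_1 = 0.111215
  p_2 = 0.074521
  p_3 = 0.000477595
  p_4 = 0.000203186
Multiply by the mixture weights:
  P(Z=1)·p_1 = 0.21 × 0.111215 = 0.0233551
  P(Z=2)·p_2 = 0.36 × 0.074521 = 0.0268275
  P(Z=3)·p_3 = 0.26 × 0.000477595 = 0.000124175
  P(Z=4)·p_4 = 0.17 × 0.000203186 = 3.45417e-05
Evidence: 0.0233551 + 0.0268275 + 0.000124175 + 3.45417e-05 = 0.0503414
Responsibility of Subpopulation 2: 0.0268275 / 0.0503414 ≈ 0.5329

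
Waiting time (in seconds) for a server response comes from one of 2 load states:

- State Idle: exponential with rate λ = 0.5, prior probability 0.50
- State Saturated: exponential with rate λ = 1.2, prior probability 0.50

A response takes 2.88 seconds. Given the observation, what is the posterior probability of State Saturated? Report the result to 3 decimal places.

0.242

The responsibility of component k is P(Z=k) f_k(x) divided by Σ_j P(Z=j) f_j(x).
Exponential densities:
  p_Idle = 0.5·e^(−0.5·2.88) = 0.5·e^(−1.4400) = 0.118464
  p_Saturated = 1.2·e^(−1.2·2.88) = 1.2·e^(−3.4560) = 0.0378669
Multiply by the mixture weights:
  P(Z=Idle)·p_Idle = 0.50 × 0.118464 = 0.0592319
  P(Z=Saturated)·p_Saturated = 0.50 × 0.0378669 = 0.0189334
Denominator: 0.0592319 + 0.0189334 = 0.0781654
P(State Saturated | data) = 0.0189334 / 0.0781654 ≈ 0.242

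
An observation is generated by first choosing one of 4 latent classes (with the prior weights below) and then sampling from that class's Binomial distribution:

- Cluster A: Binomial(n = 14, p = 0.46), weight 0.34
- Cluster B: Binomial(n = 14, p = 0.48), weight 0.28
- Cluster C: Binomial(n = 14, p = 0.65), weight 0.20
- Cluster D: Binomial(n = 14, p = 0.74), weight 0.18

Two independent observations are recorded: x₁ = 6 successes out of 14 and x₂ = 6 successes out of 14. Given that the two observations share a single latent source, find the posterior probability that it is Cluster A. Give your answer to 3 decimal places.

0.559

P(component k | x) = P(Z=k)·f_k(x) / marginal(x), where marginal(x) = Σ_j P(Z=j)·f_j(x).
Since both observations come from the same component, the likelihood for component k is f_k(x₁)·f_k(x₂).
  L_A = [C(14,6)·0.46^6·0.54^8 = 3003·0.0094743·0.0072302 = 0.205709] × [0.205709] = 0.042316
  L_B = [C(14,6)·0.48^6·0.52^8 = 3003·0.0122306·0.00534597 = 0.196349] × [0.196349] = 0.0385531
  L_C = [C(14,6)·0.65^6·0.35^8 = 3003·0.0754189·0.000225188 = 0.0510011] × [0.0510011] = 0.00260112
  L_D = [C(14,6)·0.74^6·0.26^8 = 3003·0.164206·2.08827e-05 = 0.0102975] × [0.0102975] = 0.000106039
Unnormalised posteriors:
  P(Z=A)·L_A = 0.34 × 0.042316 = 0.0143874
  P(Z=B)·L_B = 0.28 × 0.0385531 = 0.0107949
  P(Z=C)·L_C = 0.20 × 0.00260112 = 0.000520223
  P(Z=D)·L_D = 0.18 × 0.000106039 = 1.9087e-05
Denominator: 0.0143874 + 0.0107949 + 0.000520223 + 1.9087e-05 = 0.0257216
P(Cluster A | data) ≈ 0.559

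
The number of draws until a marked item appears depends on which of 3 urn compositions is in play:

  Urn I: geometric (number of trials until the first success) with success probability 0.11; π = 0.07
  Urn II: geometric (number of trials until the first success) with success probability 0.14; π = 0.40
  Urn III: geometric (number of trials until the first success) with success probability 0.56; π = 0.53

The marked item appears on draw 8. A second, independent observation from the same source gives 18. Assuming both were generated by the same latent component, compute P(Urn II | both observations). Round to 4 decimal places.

0.8026

The responsibility of component k is P(Z=k) f_k(x) divided by Σ_j P(Z=j) f_j(x).
Since both observations come from the same component, the likelihood for component k is f_k(x₁)·f_k(x₂).
  L_I = [0.0486545] × [0.0151713] = 0.000738152
  L_II = [0.0487099] × [0.0107796] = 0.000525072
  L_III = [0.00178796] × [4.86277e-07] = 8.69441e-10
Unnormalised posteriors:
  P(Z=I)·L_I = 0.07 × 0.000738152 = 5.16706e-05
  P(Z=II)·L_II = 0.40 × 0.000525072 = 0.000210029
  P(Z=III)·L_III = 0.53 × 8.69441e-10 = 4.60804e-10
Denominator: 5.16706e-05 + 0.000210029 + 4.60804e-10 = 0.0002617
P(Urn II | data) = 0.000210029 / 0.0002617 ≈ 0.8026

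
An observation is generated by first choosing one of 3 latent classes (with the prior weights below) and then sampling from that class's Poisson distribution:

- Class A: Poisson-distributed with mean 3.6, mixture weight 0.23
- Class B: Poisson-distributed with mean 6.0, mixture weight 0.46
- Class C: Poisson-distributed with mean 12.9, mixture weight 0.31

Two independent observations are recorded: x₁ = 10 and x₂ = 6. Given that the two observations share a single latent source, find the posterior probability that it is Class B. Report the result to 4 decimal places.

Apply Bayes' rule: the posterior for each component is proportional to its prior times its likelihood at x.
Since both observations come from the same component, the likelihood for component k is f_k(x₁)·f_k(x₂).
  f_A = [0.00275297] × [0.0826081] = 0.000227418
  f_B = [0.0413031] × [0.160623] = 0.00663423
  f_C = [0.0878487] × [0.0159885] = 0.00140457
Unnormalised posteriors:
  P(Z=A)·f_A = 0.23 × 0.000227418 = 5.23061e-05
  P(Z=B)·f_B = 0.46 × 0.00663423 = 0.00305175
  P(Z=C)·f_C = 0.31 × 0.00140457 = 0.000435416
Marginal: 5.23061e-05 + 0.00305175 + 0.000435416 = 0.00353947
P(Class B | x₁,x₂) ≈ 0.8622

0.8622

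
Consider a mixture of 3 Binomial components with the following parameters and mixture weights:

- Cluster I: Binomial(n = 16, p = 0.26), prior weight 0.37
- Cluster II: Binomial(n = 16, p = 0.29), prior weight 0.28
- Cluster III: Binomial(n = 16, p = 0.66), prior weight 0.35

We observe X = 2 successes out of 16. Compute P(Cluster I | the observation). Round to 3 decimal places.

Posterior ∝ prior × likelihood, so P(k | x) ∝ P(Z=k) f_k(x); normalise over all components.
Evaluate each component's likelihood at the observed value:
  f_I = 0.119777
  f_II = 0.0834822
  f_III = 1.44203e-05
Unnormalised posteriors:
  P(Z=I)·f_I = 0.37 × 0.119777 = 0.0443173
  P(Z=II)·f_II = 0.28 × 0.0834822 = 0.023375
  P(Z=III)·f_III = 0.35 × 1.44203e-05 = 5.0471e-06
Marginal: 0.0443173 + 0.023375 + 5.0471e-06 = 0.0676974
Responsibility of Cluster I: 0.0443173 / 0.0676974 ≈ 0.655

0.655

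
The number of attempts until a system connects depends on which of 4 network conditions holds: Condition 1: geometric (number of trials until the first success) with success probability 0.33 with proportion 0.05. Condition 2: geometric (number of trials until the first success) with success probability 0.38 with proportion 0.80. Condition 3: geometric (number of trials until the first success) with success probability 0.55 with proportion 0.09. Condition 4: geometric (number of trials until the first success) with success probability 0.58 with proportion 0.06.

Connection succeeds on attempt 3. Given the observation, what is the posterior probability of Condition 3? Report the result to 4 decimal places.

0.0714

By Bayes' theorem, P(k | x) = P(Z=k) f_k(x) / Σ_j P(Z=j) f_j(x).
Component likelihoods at x = 3:
  f_1 = 0.148137
  f_2 = 0.146072
  f_3 = 0.111375
  f_4 = 0.102312
Prior × likelihood for each component:
  P(Z=1)·f_1 = 0.05 × 0.148137 = 0.00740685
  P(Z=2)·f_2 = 0.80 × 0.146072 = 0.116858
  P(Z=3)·f_3 = 0.09 × 0.111375 = 0.0100237
  P(Z=4)·f_4 = 0.06 × 0.102312 = 0.00613872
Sum: 0.00740685 + 0.116858 + 0.0100237 + 0.00613872 = 0.140427
P(Condition 3 | 3) = 0.0100237 / 0.140427 ≈ 0.0714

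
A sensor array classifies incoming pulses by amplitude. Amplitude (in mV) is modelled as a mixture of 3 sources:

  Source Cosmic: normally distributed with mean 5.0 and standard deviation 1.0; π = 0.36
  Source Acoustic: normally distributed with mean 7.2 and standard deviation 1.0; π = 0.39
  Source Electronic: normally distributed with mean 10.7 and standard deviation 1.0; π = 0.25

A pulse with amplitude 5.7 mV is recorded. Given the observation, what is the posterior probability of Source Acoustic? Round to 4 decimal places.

0.3100

P(component k | x) = π_k·f_k(x) / marginal(x), where marginal(x) = Σ_j π_j·f_j(x).
Component likelihoods at x = 5.7 mV:
  f_Cosmic = 0.312254
  f_Acoustic = 0.129518
  f_Electronic = 1.48672e-06
Weight by the priors:
  π_Cosmic·f_Cosmic = 0.36 × 0.312254 = 0.112411
  π_Acoustic·f_Acoustic = 0.39 × 0.129518 = 0.0505119
  π_Electronic·f_Electronic = 0.25 × 1.48672e-06 = 3.7168e-07
Evidence: 0.112411 + 0.0505119 + 3.7168e-07 = 0.162924
P(Source Acoustic | the observation) ≈ 0.3100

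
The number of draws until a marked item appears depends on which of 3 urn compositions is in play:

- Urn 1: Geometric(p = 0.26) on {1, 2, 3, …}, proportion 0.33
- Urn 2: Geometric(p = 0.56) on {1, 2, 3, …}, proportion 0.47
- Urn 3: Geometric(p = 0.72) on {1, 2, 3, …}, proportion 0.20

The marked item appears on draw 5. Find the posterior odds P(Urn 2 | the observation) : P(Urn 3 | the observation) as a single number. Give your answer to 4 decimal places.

The posterior odds equal the prior odds times the likelihood ratio: (π_i/π_j)·(f_i(x)/f_j(x)).
Geometric probabilities:
  L_1 = 0.26·(1−0.26)^4 = 0.26·0.299866 = 0.0779651
  L_2 = 0.56·(1−0.56)^4 = 0.56·0.037481 = 0.0209893
  L_3 = 0.72·(1−0.72)^4 = 0.72·0.00614656 = 0.00442552
0.00986499 / 0.000885105 ≈ 11.1456

11.1456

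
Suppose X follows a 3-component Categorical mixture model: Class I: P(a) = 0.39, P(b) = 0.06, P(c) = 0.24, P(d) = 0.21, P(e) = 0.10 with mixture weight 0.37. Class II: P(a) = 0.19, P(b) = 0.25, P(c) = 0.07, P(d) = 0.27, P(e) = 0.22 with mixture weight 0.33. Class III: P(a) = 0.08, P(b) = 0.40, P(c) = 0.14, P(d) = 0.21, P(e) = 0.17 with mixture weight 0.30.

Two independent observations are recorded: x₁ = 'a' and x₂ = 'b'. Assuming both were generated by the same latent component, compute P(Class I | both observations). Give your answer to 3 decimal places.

Apply Bayes' rule: the posterior for each component is proportional to its prior times its likelihood at x.
Since both observations come from the same component, the likelihood for component k is f_k(x₁)·f_k(x₂).
  L_I = [P(a | comp) = 0.39] × [0.06] = 0.0234
  L_II = [P(a | comp) = 0.19] × [0.25] = 0.0475
  L_III = [P(a | comp) = 0.08] × [0.4] = 0.032
Multiply by the mixture weights:
  P(Z=I)·L_I = 0.37 × 0.0234 = 0.008658
  P(Z=II)·L_II = 0.33 × 0.0475 = 0.015675
  P(Z=III)·L_III = 0.30 × 0.032 = 0.0096
Marginal: 0.008658 + 0.015675 + 0.0096 = 0.033933
P(Class I | x₁,x₂) = 0.008658 / 0.033933 ≈ 0.255

0.255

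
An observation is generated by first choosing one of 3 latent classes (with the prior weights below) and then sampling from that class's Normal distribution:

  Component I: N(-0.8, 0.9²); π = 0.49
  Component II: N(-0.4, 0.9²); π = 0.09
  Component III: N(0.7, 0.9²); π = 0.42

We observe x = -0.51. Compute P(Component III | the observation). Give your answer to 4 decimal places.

0.2348

The responsibility of component k is π_k f_k(x) divided by Σ_j π_j f_j(x).
Normal densities:
  p_I = (1/(0.9·√(2π)))·exp(−(-0.51−-0.8)²/(2·0.9²)) = 0.443269·exp(-0.05191) = 0.420845
  p_II = (1/(0.9·√(2π)))·exp(−(-0.51−-0.4)²/(2·0.9²)) = 0.443269·exp(-0.00747) = 0.439971
  p_III = (1/(0.9·√(2π)))·exp(−(-0.51−0.7)²/(2·0.9²)) = 0.443269·exp(-0.90377) = 0.179542
Prior × likelihood for each component:
  π_I·p_I = 0.49 × 0.420845 = 0.206214
  π_II·p_II = 0.09 × 0.439971 = 0.0395974
  π_III·p_III = 0.42 × 0.179542 = 0.0754078
Normaliser: 0.206214 + 0.0395974 + 0.0754078 = 0.321219
P(Component III | x) = 0.0754078 / 0.321219 ≈ 0.2348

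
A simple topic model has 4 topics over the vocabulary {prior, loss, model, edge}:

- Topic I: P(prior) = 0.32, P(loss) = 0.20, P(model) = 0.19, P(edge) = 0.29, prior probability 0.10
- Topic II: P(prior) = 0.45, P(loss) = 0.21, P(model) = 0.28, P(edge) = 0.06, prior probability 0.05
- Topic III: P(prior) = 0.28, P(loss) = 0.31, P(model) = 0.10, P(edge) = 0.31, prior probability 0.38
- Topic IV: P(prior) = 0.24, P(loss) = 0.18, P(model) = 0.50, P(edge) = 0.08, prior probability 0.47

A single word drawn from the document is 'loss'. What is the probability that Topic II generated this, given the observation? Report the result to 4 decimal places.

The responsibility of component k is P(Z=k) f_k(x) divided by Σ_j P(Z=j) f_j(x).
Component likelihoods at x = 'loss':
  L_I = 0.2
  L_II = 0.21
  L_III = 0.31
  L_IV = 0.18
Unnormalised posteriors:
  P(Z=I)·L_I = 0.10 × 0.2 = 0.02
  P(Z=II)·L_II = 0.05 × 0.21 = 0.0105
  P(Z=III)·L_III = 0.38 × 0.31 = 0.1178
  P(Z=IV)·L_IV = 0.47 × 0.18 = 0.0846
Sum: 0.02 + 0.0105 + 0.1178 + 0.0846 = 0.2329
Responsibility of Topic II: 0.0105 / 0.2329 ≈ 0.0451

0.0451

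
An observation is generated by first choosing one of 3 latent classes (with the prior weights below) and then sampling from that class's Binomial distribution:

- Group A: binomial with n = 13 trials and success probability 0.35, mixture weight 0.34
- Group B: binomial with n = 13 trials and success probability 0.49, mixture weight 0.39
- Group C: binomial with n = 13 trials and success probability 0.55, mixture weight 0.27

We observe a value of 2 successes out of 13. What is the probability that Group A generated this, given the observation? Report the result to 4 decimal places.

0.8401

Posterior ∝ prior × likelihood, so P(k | x) ∝ w_k f_k(x); normalise over all components.
Evaluate each component's likelihood at the observed value:
  f_A = C(13,2)·0.35^2·0.65^11 = 78·0.1225·0.00875078 = 0.0836137
  f_B = C(13,2)·0.49^2·0.51^11 = 78·0.2401·0.000607116 = 0.01137
  f_C = C(13,2)·0.55^2·0.45^11 = 78·0.3025·0.000153228 = 0.00361541
Multiply by the mixture weights:
  w_A·f_A = 0.34 × 0.0836137 = 0.0284287
  w_B·f_B = 0.39 × 0.01137 = 0.00443428
  w_C·f_C = 0.27 × 0.00361541 = 0.000976161
Denominator: 0.0284287 + 0.00443428 + 0.000976161 = 0.0338391
Responsibility of Group A: 0.0284287 / 0.0338391 ≈ 0.8401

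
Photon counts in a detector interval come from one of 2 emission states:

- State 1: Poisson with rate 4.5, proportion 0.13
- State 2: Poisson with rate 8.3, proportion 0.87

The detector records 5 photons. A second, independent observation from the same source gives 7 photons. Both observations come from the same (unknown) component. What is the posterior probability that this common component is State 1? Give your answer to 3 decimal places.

Apply Bayes' rule: the posterior for each component is proportional to its prior times its likelihood at x.
Since both observations come from the same component, the likelihood for component k is f_k(x₁)·f_k(x₂).
  f_1 = [e^(−4.5)·4.5^5/5! = 0.170827] × [0.0823629] = 0.0140698
  f_2 = [e^(−8.3)·8.3^5/5! = 0.0815765] × [0.133805] = 0.0109153
Weight by the priors:
  π_1·f_1 = 0.13 × 0.0140698 = 0.00182907
  π_2·f_2 = 0.87 × 0.0109153 = 0.00949634
Denominator: 0.00182907 + 0.00949634 = 0.0113254
So the posterior for State 1 is 0.00182907 / 0.0113254 ≈ 0.162.

0.162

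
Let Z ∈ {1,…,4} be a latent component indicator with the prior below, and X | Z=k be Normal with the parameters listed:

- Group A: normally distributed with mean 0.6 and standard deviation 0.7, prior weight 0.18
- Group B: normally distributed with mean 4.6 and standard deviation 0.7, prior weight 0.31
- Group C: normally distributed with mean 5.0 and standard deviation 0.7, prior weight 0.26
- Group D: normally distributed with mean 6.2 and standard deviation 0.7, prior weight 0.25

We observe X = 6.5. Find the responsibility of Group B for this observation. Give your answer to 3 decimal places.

0.030

Posterior ∝ prior × likelihood, so P(k | x) ∝ P(Z=k) f_k(x); normalise over all components.
Normal densities:
  p_A = (1/(0.7·√(2π)))·exp(−(6.5−0.6)²/(2·0.7²)) = 0.569918·exp(-35.52041) = 2.13548e-16
  p_B = (1/(0.7·√(2π)))·exp(−(6.5−4.6)²/(2·0.7²)) = 0.569918·exp(-3.68367) = 0.0143223
  p_C = (1/(0.7·√(2π)))·exp(−(6.5−5.0)²/(2·0.7²)) = 0.569918·exp(-2.29592) = 0.057373
  p_D = (1/(0.7·√(2π)))·exp(−(6.5−6.2)²/(2·0.7²)) = 0.569918·exp(-0.09184) = 0.51991
Unnormalised posteriors:
  P(Z=A)·p_A = 0.18 × 2.13548e-16 = 3.84386e-17
  P(Z=B)·p_B = 0.31 × 0.0143223 = 0.00443992
  P(Z=C)·p_C = 0.26 × 0.057373 = 0.014917
  P(Z=D)·p_D = 0.25 × 0.51991 = 0.129977
Normaliser: 3.84386e-17 + 0.00443992 + 0.014917 + 0.129977 = 0.149334
P(Group B | the observation) ≈ 0.030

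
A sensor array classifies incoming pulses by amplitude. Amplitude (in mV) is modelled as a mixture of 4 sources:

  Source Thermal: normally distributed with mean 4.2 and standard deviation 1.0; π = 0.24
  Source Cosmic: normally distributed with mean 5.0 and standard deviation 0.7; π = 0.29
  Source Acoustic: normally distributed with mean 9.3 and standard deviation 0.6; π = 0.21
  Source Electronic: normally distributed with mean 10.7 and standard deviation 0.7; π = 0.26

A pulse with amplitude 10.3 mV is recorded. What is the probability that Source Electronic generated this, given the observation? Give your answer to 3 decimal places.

Posterior ∝ prior × likelihood, so P(k | x) ∝ π_k f_k(x); normalise over all components.
Component likelihoods at x = 10.3 mV:
  f_Thermal = (1/(1.0·√(2π)))·exp(−(10.3−4.2)²/(2·1.0²)) = 0.398942·exp(-18.60500) = 3.31788e-09
  f_Cosmic = (1/(0.7·√(2π)))·exp(−(10.3−5.0)²/(2·0.7²)) = 0.569918·exp(-28.66327) = 2.03008e-13
  f_Acoustic = (1/(0.6·√(2π)))·exp(−(10.3−9.3)²/(2·0.6²)) = 0.664904·exp(-1.38889) = 0.165795
  f_Electronic = (1/(0.7·√(2π)))·exp(−(10.3−10.7)²/(2·0.7²)) = 0.569918·exp(-0.16327) = 0.484068
Weight by the priors:
  π_Thermal·f_Thermal = 0.24 × 3.31788e-09 = 7.96292e-10
  π_Cosmic·f_Cosmic = 0.29 × 2.03008e-13 = 5.88724e-14
  π_Acoustic·f_Acoustic = 0.21 × 0.165795 = 0.034817
  π_Electronic·f_Electronic = 0.26 × 0.484068 = 0.125858
Denominator: 7.96292e-10 + 5.88724e-14 + 0.034817 + 0.125858 = 0.160675
P(Source Electronic | the observation) = 0.125858 / 0.160675 ≈ 0.783

0.783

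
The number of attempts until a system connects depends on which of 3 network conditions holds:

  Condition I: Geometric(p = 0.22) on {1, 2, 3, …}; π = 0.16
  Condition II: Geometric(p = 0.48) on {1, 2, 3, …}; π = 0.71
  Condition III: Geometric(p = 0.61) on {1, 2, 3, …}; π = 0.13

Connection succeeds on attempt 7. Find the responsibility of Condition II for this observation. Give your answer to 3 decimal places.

The responsibility of component k is P(Z=k) f_k(x) divided by Σ_j P(Z=j) f_j(x).
Geometric probabilities:
  f_I = 0.0495439
  f_II = 0.00948989
  f_III = 0.00214643
Unnormalised posteriors:
  P(Z=I)·f_I = 0.16 × 0.0495439 = 0.00792703
  P(Z=II)·f_II = 0.71 × 0.00948989 = 0.00673782
  P(Z=III)·f_III = 0.13 × 0.00214643 = 0.000279036
Denominator: 0.00792703 + 0.00673782 + 0.000279036 = 0.0149439
P(Condition II | data) ≈ 0.451

0.451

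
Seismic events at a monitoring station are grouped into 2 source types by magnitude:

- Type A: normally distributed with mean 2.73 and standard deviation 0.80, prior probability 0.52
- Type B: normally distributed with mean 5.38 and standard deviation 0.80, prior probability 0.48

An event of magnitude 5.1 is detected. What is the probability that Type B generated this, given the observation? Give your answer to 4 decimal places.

0.9859

P(component k | x) = π_k·f_k(x) / marginal(x), where marginal(x) = Σ_j π_j·f_j(x).
Evaluate each component's likelihood at the observed value:
  p_A = (1/(0.80·√(2π)))·exp(−(5.1−2.73)²/(2·0.80²)) = 0.498678·exp(-4.38820) = 0.00619509
  p_B = (1/(0.80·√(2π)))·exp(−(5.1−5.38)²/(2·0.80²)) = 0.498678·exp(-0.06125) = 0.46905
Prior × likelihood for each component:
  π_A·p_A = 0.52 × 0.00619509 = 0.00322145
  π_B·p_B = 0.48 × 0.46905 = 0.225144
Marginal: 0.00322145 + 0.225144 = 0.228366
So the posterior for Type B is 0.225144 / 0.228366 ≈ 0.9859.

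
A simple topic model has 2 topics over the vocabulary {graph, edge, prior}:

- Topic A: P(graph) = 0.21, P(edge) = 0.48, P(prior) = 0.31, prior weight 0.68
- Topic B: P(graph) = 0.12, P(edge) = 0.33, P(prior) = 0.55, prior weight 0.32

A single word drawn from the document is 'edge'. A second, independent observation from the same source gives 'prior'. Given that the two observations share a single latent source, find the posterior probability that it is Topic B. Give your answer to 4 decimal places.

The responsibility of component k is π_k f_k(x) divided by Σ_j π_j f_j(x).
Since both observations come from the same component, the likelihood for component k is f_k(x₁)·f_k(x₂).
  f_A = [0.48] × [0.31] = 0.1488
  f_B = [0.33] × [0.55] = 0.1815
Weight by the priors:
  π_A·f_A = 0.68 × 0.1488 = 0.101184
  π_B·f_B = 0.32 × 0.1815 = 0.05808
Evidence: 0.101184 + 0.05808 = 0.159264
So the posterior for Topic B is 0.05808 / 0.159264 ≈ 0.3647.

0.3647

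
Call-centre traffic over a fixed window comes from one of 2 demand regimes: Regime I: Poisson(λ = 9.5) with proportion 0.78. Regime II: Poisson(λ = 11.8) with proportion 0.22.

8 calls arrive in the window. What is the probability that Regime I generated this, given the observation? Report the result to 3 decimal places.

P(component k | x) = w_k·f_k(x) / marginal(x), where marginal(x) = Σ_j w_j·f_j(x).
Poisson probabilities:
  p_I = 0.12316
  p_II = 0.0699617
Prior × likelihood for each component:
  w_I·p_I = 0.78 × 0.12316 = 0.096065
  w_II·p_II = 0.22 × 0.0699617 = 0.0153916
Marginal: 0.096065 + 0.0153916 = 0.111457
P(Regime I | x) ≈ 0.862

0.862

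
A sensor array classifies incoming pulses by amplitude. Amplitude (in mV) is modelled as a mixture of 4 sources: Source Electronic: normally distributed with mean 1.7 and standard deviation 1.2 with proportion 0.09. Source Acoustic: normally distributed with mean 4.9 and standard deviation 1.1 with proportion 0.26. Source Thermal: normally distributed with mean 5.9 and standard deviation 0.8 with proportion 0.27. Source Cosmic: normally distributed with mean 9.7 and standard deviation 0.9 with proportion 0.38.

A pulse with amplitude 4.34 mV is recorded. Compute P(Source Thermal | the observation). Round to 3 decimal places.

Apply Bayes' rule: the posterior for each component is proportional to its prior times its likelihood at x.
Normal densities:
  f_Electronic = (1/(1.2·√(2π)))·exp(−(4.34−1.7)²/(2·1.2²)) = 0.332452·exp(-2.42000) = 0.0295622
  f_Acoustic = (1/(1.1·√(2π)))·exp(−(4.34−4.9)²/(2·1.1²)) = 0.362675·exp(-0.12959) = 0.318595
  f_Thermal = (1/(0.8·√(2π)))·exp(−(4.34−5.9)²/(2·0.8²)) = 0.498678·exp(-1.90125) = 0.0744934
  f_Cosmic = (1/(0.9·√(2π)))·exp(−(4.34−9.7)²/(2·0.9²)) = 0.443269·exp(-17.73432) = 8.80541e-09
Prior × likelihood for each component:
  w_Electronic·f_Electronic = 0.09 × 0.0295622 = 0.00266059
  w_Acoustic·f_Acoustic = 0.26 × 0.318595 = 0.0828346
  w_Thermal·f_Thermal = 0.27 × 0.0744934 = 0.0201132
  w_Cosmic·f_Cosmic = 0.38 × 8.80541e-09 = 3.34606e-09
Marginal: 0.00266059 + 0.0828346 + 0.0201132 + 3.34606e-09 = 0.105608
P(Source Thermal | data) ≈ 0.190

0.190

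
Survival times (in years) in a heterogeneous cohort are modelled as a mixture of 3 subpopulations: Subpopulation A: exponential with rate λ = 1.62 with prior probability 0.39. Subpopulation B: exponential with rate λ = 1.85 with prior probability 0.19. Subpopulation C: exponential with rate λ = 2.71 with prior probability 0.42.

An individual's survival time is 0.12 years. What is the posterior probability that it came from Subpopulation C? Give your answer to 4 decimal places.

0.5063

Apply Bayes' rule: the posterior for each component is proportional to its prior times its likelihood at x.
Evaluate each component's likelihood at the observed value:
  f_A = 1.33379
  f_B = 1.48169
  f_C = 1.95766
Weight by the priors:
  w_A·f_A = 0.39 × 1.33379 = 0.520179
  w_B·f_B = 0.19 × 1.48169 = 0.281522
  w_C·f_C = 0.42 × 1.95766 = 0.822216
Normaliser: 0.520179 + 0.281522 + 0.822216 = 1.62392
P(Subpopulation C | x) = 0.822216 / 1.62392 ≈ 0.5063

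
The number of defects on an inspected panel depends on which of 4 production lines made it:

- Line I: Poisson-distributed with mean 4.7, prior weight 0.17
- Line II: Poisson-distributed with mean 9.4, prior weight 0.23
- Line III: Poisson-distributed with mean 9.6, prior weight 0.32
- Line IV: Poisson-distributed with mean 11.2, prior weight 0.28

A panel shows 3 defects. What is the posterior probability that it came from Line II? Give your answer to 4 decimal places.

Posterior ∝ prior × likelihood, so P(k | x) ∝ P(Z=k) f_k(x); normalise over all components.
Poisson probabilities:
  L_I = e^(−4.7)·4.7^3/3! = 0.157383
  L_II = e^(−9.4)·9.4^3/3! = 0.0114515
  L_III = e^(−9.6)·9.6^3/3! = 0.00998701
  L_IV = e^(−11.2)·11.2^3/3! = 0.00320188
Multiply by the mixture weights:
  P(Z=I)·L_I = 0.17 × 0.157383 = 0.0267551
  P(Z=II)·L_II = 0.23 × 0.0114515 = 0.00263386
  P(Z=III)·L_III = 0.32 × 0.00998701 = 0.00319584
  P(Z=IV)·L_IV = 0.28 × 0.00320188 = 0.000896526
Evidence: 0.0267551 + 0.00263386 + 0.00319584 + 0.000896526 = 0.0334814
So the posterior for Line II is 0.00263386 / 0.0334814 ≈ 0.0787.

0.0787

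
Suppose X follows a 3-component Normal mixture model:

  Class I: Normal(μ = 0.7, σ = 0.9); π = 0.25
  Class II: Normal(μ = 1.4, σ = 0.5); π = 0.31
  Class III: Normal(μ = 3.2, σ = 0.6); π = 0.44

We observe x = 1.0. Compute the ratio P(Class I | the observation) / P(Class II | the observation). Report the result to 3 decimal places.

The posterior odds equal the prior odds times the likelihood ratio: (w_i/w_j)·(f_i(x)/f_j(x)).
Evaluate each component's likelihood at the observed value:
  p_I = (1/(0.9·√(2π)))·exp(−(1.0−0.7)²/(2·0.9²)) = 0.443269·exp(-0.05556) = 0.419315
  p_II = (1/(0.5·√(2π)))·exp(−(1.0−1.4)²/(2·0.5²)) = 0.797885·exp(-0.32000) = 0.579383
  p_III = (1/(0.6·√(2π)))·exp(−(1.0−3.2)²/(2·0.6²)) = 0.664904·exp(-6.72222) = 0.000800451
0.104829 / 0.179609 ≈ 0.584

0.584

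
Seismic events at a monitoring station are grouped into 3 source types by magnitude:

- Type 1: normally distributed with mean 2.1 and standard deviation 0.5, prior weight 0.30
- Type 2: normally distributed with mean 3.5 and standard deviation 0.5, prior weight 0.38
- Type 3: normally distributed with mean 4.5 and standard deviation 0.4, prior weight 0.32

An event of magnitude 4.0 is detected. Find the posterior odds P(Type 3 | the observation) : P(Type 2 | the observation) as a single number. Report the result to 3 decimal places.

0.795

Posterior odds = (w_i f_i(x)) / (w_j f_j(x)); the normalising sum cancels.
Evaluate each component's likelihood at the observed value:
  f_1 = (1/(0.5·√(2π)))·exp(−(4.0−2.1)²/(2·0.5²)) = 0.797885·exp(-7.22000) = 0.000583894
  f_2 = (1/(0.5·√(2π)))·exp(−(4.0−3.5)²/(2·0.5²)) = 0.797885·exp(-0.50000) = 0.483941
  f_3 = (1/(0.4·√(2π)))·exp(−(4.0−4.5)²/(2·0.4²)) = 0.997356·exp(-0.78125) = 0.456623
0.146119 / 0.183898 ≈ 0.795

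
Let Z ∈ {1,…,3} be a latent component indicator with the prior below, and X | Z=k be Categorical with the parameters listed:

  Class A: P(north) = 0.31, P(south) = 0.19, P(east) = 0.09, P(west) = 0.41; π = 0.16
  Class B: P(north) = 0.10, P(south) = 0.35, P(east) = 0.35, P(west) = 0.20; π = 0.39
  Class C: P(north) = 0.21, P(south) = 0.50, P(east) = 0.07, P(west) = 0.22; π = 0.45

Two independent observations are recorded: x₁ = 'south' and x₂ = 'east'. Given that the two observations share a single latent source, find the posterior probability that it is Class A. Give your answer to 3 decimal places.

0.041

The responsibility of component k is π_k f_k(x) divided by Σ_j π_j f_j(x).
Since both observations come from the same component, the likelihood for component k is f_k(x₁)·f_k(x₂).
  L_A = [0.19] × [0.09] = 0.0171
  L_B = [0.35] × [0.35] = 0.1225
  L_C = [0.5] × [0.07] = 0.035
Unnormalised posteriors:
  π_A·L_A = 0.16 × 0.0171 = 0.002736
  π_B·L_B = 0.39 × 0.1225 = 0.047775
  π_C·L_C = 0.45 × 0.035 = 0.01575
Normaliser: 0.002736 + 0.047775 + 0.01575 = 0.066261
So the posterior for Class A is 0.002736 / 0.066261 ≈ 0.041.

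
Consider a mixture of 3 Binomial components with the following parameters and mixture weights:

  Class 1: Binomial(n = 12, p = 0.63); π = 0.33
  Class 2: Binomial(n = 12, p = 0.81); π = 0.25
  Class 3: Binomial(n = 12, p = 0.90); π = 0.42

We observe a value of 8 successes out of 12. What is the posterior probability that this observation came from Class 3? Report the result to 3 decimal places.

0.078

Apply Bayes' rule: the posterior for each component is proportional to its prior times its likelihood at x.
Evaluate each component's likelihood at the observed value:
  f_1 = C(12,8)·0.63^8·0.37^4 = 495·0.0248156·0.0187416 = 0.230217
  f_2 = C(12,8)·0.81^8·0.19^4 = 495·0.185302·0.00130321 = 0.119536
  f_3 = C(12,8)·0.90^8·0.10^4 = 495·0.430467·0.0001 = 0.0213081
Multiply by the mixture weights:
  P(Z=1)·f_1 = 0.33 × 0.230217 = 0.0759715
  P(Z=2)·f_2 = 0.25 × 0.119536 = 0.0298841
  P(Z=3)·f_3 = 0.42 × 0.0213081 = 0.00894941
Evidence: 0.0759715 + 0.0298841 + 0.00894941 = 0.114805
P(Class 3 | x) ≈ 0.078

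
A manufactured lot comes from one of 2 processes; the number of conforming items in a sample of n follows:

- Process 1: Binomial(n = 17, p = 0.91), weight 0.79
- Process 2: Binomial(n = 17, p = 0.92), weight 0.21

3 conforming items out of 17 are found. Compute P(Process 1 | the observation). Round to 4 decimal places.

0.9498

P(component k | x) = π_k·f_k(x) / marginal(x), where marginal(x) = Σ_j π_j·f_j(x).
Binomial probabilities:
  f_1 = C(17,3)·0.91^3·0.09^14 = 680·0.753571·2.28768e-15 = 1.17227e-12
  f_2 = C(17,3)·0.92^3·0.08^14 = 680·0.778688·4.39805e-16 = 2.3288e-13
Weight by the priors:
  π_1·f_1 = 0.79 × 1.17227e-12 = 9.26095e-13
  π_2·f_2 = 0.21 × 2.3288e-13 = 4.89048e-14
Sum: 9.26095e-13 + 4.89048e-14 = 9.74999e-13
P(Process 1 | x) = 9.26095e-13 / 9.74999e-13 ≈ 0.9498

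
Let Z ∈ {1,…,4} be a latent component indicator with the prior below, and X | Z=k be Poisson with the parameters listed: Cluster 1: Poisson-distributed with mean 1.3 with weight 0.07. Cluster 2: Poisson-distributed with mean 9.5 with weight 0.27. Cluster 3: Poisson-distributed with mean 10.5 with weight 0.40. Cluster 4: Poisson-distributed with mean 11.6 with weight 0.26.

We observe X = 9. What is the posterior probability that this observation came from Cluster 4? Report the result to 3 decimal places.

Posterior ∝ prior × likelihood, so P(k | x) ∝ π_k f_k(x); normalise over all components.
Poisson probabilities:
  L_1 = 7.96424e-06
  L_2 = 0.130003
  L_3 = 0.11772
  L_4 = 0.0960601
Prior × likelihood for each component:
  π_1·L_1 = 0.07 × 7.96424e-06 = 5.57497e-07
  π_2·L_2 = 0.27 × 0.130003 = 0.0351007
  π_3·L_3 = 0.40 × 0.11772 = 0.0470878
  π_4·L_4 = 0.26 × 0.0960601 = 0.0249756
Sum: 5.57497e-07 + 0.0351007 + 0.0470878 + 0.0249756 = 0.107165
So the posterior for Cluster 4 is 0.0249756 / 0.107165 ≈ 0.233.

0.233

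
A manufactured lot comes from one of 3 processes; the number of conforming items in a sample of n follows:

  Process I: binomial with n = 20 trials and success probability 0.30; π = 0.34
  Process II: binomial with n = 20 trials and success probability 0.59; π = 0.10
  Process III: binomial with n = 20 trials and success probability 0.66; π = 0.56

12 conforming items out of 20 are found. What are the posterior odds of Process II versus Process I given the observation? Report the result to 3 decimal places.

Posterior odds = (w_i f_i(x)) / (w_j f_j(x)); the normalising sum cancels.
Binomial probabilities:
  f_I = C(20,12)·0.30^12·0.70^8 = 125970·5.31441e-07·0.057648 = 0.00385928
  f_II = C(20,12)·0.59^12·0.41^8 = 125970·0.0017792·0.000798493 = 0.178963
  f_III = C(20,12)·0.66^12·0.34^8 = 125970·0.00683168·0.000178579 = 0.153683
0.0178963 / 0.00131216 ≈ 13.639

13.639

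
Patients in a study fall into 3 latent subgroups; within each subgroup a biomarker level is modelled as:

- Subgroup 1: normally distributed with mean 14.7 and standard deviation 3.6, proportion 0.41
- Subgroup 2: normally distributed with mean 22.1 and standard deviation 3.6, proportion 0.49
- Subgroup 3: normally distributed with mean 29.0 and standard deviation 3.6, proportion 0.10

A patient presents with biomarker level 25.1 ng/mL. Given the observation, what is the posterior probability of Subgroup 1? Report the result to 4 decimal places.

P(component k | x) = π_k·f_k(x) / marginal(x), where marginal(x) = Σ_j π_j·f_j(x).
Component likelihoods at x = 25.1 ng/mL:
  L_1 = (1/(3.6·√(2π)))·exp(−(25.1−14.7)²/(2·3.6²)) = 0.110817·exp(-4.17284) = 0.00170752
  L_2 = (1/(3.6·√(2π)))·exp(−(25.1−22.1)²/(2·3.6²)) = 0.110817·exp(-0.34722) = 0.0783089
  L_3 = (1/(3.6·√(2π)))·exp(−(25.1−29.0)²/(2·3.6²)) = 0.110817·exp(-0.58681) = 0.0616256
Unnormalised posteriors:
  π_1·L_1 = 0.41 × 0.00170752 = 0.000700084
  π_2·L_2 = 0.49 × 0.0783089 = 0.0383713
  π_3·L_3 = 0.10 × 0.0616256 = 0.00616256
Evidence: 0.000700084 + 0.0383713 + 0.00616256 = 0.045234
So the posterior for Subgroup 1 is 0.000700084 / 0.045234 ≈ 0.0155.

0.0155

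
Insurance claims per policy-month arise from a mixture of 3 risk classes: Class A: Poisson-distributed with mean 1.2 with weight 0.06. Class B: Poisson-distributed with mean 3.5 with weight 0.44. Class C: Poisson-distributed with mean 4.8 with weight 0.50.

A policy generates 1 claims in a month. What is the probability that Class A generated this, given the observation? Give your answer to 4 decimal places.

0.2466

P(component k | x) = w_k·f_k(x) / marginal(x), where marginal(x) = Σ_j w_j·f_j(x).
Evaluate each component's likelihood at the observed value:
  L_A = e^(−1.2)·1.2^1/1! = 0.361433
  L_B = e^(−3.5)·3.5^1/1! = 0.105691
  L_C = e^(−4.8)·4.8^1/1! = 0.0395028
Weight by the priors:
  w_A·L_A = 0.06 × 0.361433 = 0.021686
  w_B·L_B = 0.44 × 0.105691 = 0.046504
  w_C·L_C = 0.50 × 0.0395028 = 0.0197514
Denominator: 0.021686 + 0.046504 + 0.0197514 = 0.0879413
P(Class A | data) = 0.021686 / 0.0879413 ≈ 0.2466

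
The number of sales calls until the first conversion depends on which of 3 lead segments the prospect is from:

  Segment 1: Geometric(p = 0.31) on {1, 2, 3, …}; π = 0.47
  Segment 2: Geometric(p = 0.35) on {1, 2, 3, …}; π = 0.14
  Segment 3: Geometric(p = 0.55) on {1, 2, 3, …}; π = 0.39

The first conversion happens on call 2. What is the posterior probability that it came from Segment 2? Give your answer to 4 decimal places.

By Bayes' theorem, P(k | x) = w_k f_k(x) / Σ_j w_j f_j(x).
Evaluate each component's likelihood at the observed value:
  f_1 = 0.31·(1−0.31)^1 = 0.31·0.69 = 0.2139
  f_2 = 0.35·(1−0.35)^1 = 0.35·0.65 = 0.2275
  f_3 = 0.55·(1−0.55)^1 = 0.55·0.45 = 0.2475
Weight by the priors:
  w_1·f_1 = 0.47 × 0.2139 = 0.100533
  w_2·f_2 = 0.14 × 0.2275 = 0.03185
  w_3·f_3 = 0.39 × 0.2475 = 0.096525
Marginal: 0.100533 + 0.03185 + 0.096525 = 0.228908
P(Segment 2 | 2) ≈ 0.1391

0.1391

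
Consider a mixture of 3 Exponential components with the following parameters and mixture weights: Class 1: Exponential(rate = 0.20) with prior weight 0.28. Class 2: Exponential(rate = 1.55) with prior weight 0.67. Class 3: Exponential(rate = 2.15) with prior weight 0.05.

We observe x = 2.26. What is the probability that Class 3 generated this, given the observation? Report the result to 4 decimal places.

Posterior ∝ prior × likelihood, so P(k | x) ∝ π_k f_k(x); normalise over all components.
Component likelihoods at x = 2.26:
  L_1 = 0.20·e^(−0.20·2.26) = 0.20·e^(−0.4520) = 0.127271
  L_2 = 1.55·e^(−1.55·2.26) = 1.55·e^(−3.5030) = 0.0466657
  L_3 = 2.15·e^(−2.15·2.26) = 2.15·e^(−4.8590) = 0.0166802
Multiply by the mixture weights:
  π_1·L_1 = 0.28 × 0.127271 = 0.0356358
  π_2·L_2 = 0.67 × 0.0466657 = 0.031266
  π_3·L_3 = 0.05 × 0.0166802 = 0.000834011
Evidence: 0.0356358 + 0.031266 + 0.000834011 = 0.0677359
P(Class 3 | 2.26) ≈ 0.0123

0.0123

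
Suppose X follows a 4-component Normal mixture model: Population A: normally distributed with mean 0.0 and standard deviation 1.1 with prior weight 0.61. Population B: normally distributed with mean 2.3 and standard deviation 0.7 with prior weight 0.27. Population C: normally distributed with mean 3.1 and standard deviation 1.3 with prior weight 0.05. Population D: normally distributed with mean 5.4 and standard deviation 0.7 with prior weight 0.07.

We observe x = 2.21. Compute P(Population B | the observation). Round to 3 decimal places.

0.786

P(component k | x) = π_k·f_k(x) / marginal(x), where marginal(x) = Σ_j π_j·f_j(x).
Component likelihoods at x = 2.21:
  f_A = (1/(1.1·√(2π)))·exp(−(2.21−0.0)²/(2·1.1²)) = 0.362675·exp(-2.01822) = 0.0481964
  f_B = (1/(0.7·√(2π)))·exp(−(2.21−2.3)²/(2·0.7²)) = 0.569918·exp(-0.00827) = 0.565226
  f_C = (1/(1.3·√(2π)))·exp(−(2.21−3.1)²/(2·1.3²)) = 0.306879·exp(-0.23435) = 0.242767
  f_D = (1/(0.7·√(2π)))·exp(−(2.21−5.4)²/(2·0.7²)) = 0.569918·exp(-10.38378) = 1.76277e-05
Multiply by the mixture weights:
  π_A·f_A = 0.61 × 0.0481964 = 0.0293998
  π_B·f_B = 0.27 × 0.565226 = 0.152611
  π_C·f_C = 0.05 × 0.242767 = 0.0121384
  π_D·f_D = 0.07 × 1.76277e-05 = 1.23394e-06
Denominator: 0.0293998 + 0.152611 + 0.0121384 + 1.23394e-06 = 0.194151
P(Population B | the observation) = 0.152611 / 0.194151 ≈ 0.786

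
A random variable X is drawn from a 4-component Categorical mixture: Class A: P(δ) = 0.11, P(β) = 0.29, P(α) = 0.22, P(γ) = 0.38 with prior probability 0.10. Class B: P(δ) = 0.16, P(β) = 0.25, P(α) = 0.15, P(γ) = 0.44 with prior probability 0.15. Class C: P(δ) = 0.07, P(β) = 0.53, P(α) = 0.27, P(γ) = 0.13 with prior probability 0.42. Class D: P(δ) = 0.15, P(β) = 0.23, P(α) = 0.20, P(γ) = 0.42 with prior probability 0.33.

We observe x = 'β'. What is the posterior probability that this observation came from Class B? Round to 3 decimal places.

0.103

P(component k | x) = π_k·f_k(x) / marginal(x), where marginal(x) = Σ_j π_j·f_j(x).
Categorical probabilities:
  f_A = 0.29
  f_B = 0.25
  f_C = 0.53
  f_D = 0.23
Unnormalised posteriors:
  π_A·f_A = 0.10 × 0.29 = 0.029
  π_B·f_B = 0.15 × 0.25 = 0.0375
  π_C·f_C = 0.42 × 0.53 = 0.2226
  π_D·f_D = 0.33 × 0.23 = 0.0759
Marginal: 0.029 + 0.0375 + 0.2226 + 0.0759 = 0.365
Responsibility of Class B: 0.0375 / 0.365 ≈ 0.103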